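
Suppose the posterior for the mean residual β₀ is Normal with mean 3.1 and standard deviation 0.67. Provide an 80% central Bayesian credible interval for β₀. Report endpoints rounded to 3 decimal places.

The posterior is symmetric, so the 80% equal-tailed interval is β₀ = 3.1 ± z·0.67 with z = 1.282.
Half-width: 1.282 × 0.67 = 0.859.
3.1 − 0.859 = 2.241; 3.1 + 0.859 = 3.959.

[2.241, 3.959]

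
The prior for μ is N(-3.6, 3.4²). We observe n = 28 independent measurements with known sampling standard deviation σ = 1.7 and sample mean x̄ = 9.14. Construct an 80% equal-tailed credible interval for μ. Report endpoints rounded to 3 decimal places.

[8.617, 9.437]

Posterior precision = 1/3.4² + 28/1.7² = 0.0865 + 9.6886 = 9.7751, so posterior SD = 0.3198.
Posterior mean = (-3.6/3.4² + 28·9.14/1.7²) / 9.7751 = 9.0273.
Interval: 9.0273 ± 1.282 × 0.3198 → [8.617, 9.437].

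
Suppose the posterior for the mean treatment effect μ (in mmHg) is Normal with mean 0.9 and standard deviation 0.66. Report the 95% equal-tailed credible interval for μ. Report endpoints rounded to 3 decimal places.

The posterior is symmetric, so the 95% equal-tailed interval is μ = 0.9 ± z·0.66 with z = 1.960.
Half-width: 1.960 × 0.66 = 1.294.
0.9 − 1.294 = -0.394; 0.9 + 1.294 = 2.194.

[-0.394, 2.194]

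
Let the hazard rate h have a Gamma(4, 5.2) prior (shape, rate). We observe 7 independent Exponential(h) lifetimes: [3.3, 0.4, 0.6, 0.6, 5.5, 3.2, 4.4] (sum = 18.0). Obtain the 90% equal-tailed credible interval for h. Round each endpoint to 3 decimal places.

[0.266, 0.731]

Posterior: Gamma(4+7, 5.2+18.0) = Gamma(11, 23.2) (shape, rate).
Equal-tailed 90% interval: Gamma(11, 23.2) quantiles at 0.05 and 0.95.
Posterior mean ≈ 0.474, SD ≈ 0.143; a Normal approximation gives roughly [0.239, 0.709].
Exact: lower = 0.266; upper = 0.731.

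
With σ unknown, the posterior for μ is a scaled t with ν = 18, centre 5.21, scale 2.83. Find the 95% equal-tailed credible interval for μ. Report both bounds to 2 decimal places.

[-0.74, 11.16]

The t_18 distribution is symmetric; the 95% interval is 5.21 ± t·2.83 with t_{0.975,18} = 2.101.
Half-width: 2.101 × 2.83 = 5.95.
5.21 − 5.95 = -0.74; 5.21 + 5.95 = 11.16.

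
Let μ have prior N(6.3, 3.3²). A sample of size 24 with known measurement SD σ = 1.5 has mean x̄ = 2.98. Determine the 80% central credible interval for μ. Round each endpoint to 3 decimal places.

Posterior precision = 1/3.3² + 24/1.5² = 0.0918 + 10.6667 = 10.7585, so posterior SD = 0.3049.
Posterior mean = (6.3/3.3² + 24·2.98/1.5²) / 10.7585 = 3.0083.
Interval: 3.0083 ± 1.282 × 0.3049 → [2.618, 3.399].

[2.618, 3.399]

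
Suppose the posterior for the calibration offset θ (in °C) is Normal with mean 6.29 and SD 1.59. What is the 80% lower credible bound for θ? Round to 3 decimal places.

4.952

Need L with P(θ ≥ L) = 0.80: L = 6.29 − z_{0.2}·1.59.
z = 0.842; L = 6.29 − 0.842 × 1.59 = 4.952.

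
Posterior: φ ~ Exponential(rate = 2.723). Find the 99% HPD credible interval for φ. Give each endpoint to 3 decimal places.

The exponential density is strictly decreasing on [0, ∞), so the HPD interval is anchored at 0: [0, q] with P(φ ≤ q) = 0.99.
q = −ln(1 − 0.99) / 2.723 = 4.6052 / 2.723 = 1.691.

[0.000, 1.691]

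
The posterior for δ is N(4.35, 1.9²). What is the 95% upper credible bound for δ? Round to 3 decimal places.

Need U with P(δ ≤ U) = 0.95: U = 4.35 + z_{0.05}·1.9.
z = 1.645; U = 4.35 + 1.645 × 1.9 = 7.475.

7.475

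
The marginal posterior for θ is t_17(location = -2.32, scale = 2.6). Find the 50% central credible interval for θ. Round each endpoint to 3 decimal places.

[-4.112, -0.528]

The t_17 distribution is symmetric; the 50% interval is -2.32 ± t·2.6 with t_{0.75,17} = 0.689.
Half-width: 0.689 × 2.6 = 1.792.
-2.32 − 1.792 = -4.112; -2.32 + 1.792 = -0.528.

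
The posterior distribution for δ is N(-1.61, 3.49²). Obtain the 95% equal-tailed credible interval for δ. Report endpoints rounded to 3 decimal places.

The posterior is symmetric, so the 95% equal-tailed interval is δ = -1.61 ± z·3.49 with z = 1.960.
Half-width: 1.960 × 3.49 = 6.840.
-1.61 − 6.840 = -8.450; -1.61 + 6.840 = 5.230.

[-8.450, 5.230]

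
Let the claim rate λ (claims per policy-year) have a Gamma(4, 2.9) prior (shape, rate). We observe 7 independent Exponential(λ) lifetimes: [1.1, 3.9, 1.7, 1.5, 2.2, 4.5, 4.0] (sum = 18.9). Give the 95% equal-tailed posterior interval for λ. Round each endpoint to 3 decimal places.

Posterior: Gamma(4+7, 2.9+18.9) = Gamma(11, 21.8) (shape, rate).
Equal-tailed 95% interval: Gamma(11, 21.8) quantiles at 0.025 and 0.975.
Posterior mean ≈ 0.505, SD ≈ 0.152; a Normal approximation gives roughly [0.206, 0.803].
Exact: lower = 0.252; upper = 0.844.

[0.252, 0.844]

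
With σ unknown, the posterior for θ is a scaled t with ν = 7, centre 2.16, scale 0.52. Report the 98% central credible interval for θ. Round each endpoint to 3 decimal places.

The t_7 distribution is symmetric; the 98% interval is 2.16 ± t·0.52 with t_{0.99,7} = 2.998.
Half-width: 2.998 × 0.52 = 1.559.
2.16 − 1.559 = 0.601; 2.16 + 1.559 = 3.719.

[0.601, 3.719]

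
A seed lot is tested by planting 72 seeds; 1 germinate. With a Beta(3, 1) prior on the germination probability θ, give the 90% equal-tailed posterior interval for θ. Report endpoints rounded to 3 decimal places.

[0.018, 0.100]

Posterior: Beta(3+1, 1+71) = Beta(4, 72).
Equal-tailed 90% interval: the 0.05 and 0.95 quantiles of Beta(4, 72).
Posterior mean ≈ 0.053, SD ≈ 0.025; a Normal approximation gives roughly [0.011, 0.094].
Exact: F⁻¹(0.05) = 0.018; F⁻¹(0.95) = 0.100.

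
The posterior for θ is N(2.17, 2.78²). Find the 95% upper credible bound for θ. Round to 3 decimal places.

Need U with P(θ ≤ U) = 0.95: U = 2.17 + z_{0.05}·2.78.
z = 1.645; U = 2.17 + 1.645 × 2.78 = 6.743.

6.743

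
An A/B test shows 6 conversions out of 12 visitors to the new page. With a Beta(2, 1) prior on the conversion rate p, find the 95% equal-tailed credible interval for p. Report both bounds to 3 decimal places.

[0.289, 0.770]

Posterior: Beta(2+6, 1+6) = Beta(8, 7).
Equal-tailed 95% interval: the 0.025 and 0.975 quantiles of Beta(8, 7).
Posterior mean ≈ 0.533, SD ≈ 0.125; a Normal approximation gives roughly [0.289, 0.778].
Exact: F⁻¹(0.025) = 0.289; F⁻¹(0.975) = 0.770.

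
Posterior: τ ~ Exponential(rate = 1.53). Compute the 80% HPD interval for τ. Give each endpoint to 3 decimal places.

The exponential density is strictly decreasing on [0, ∞), so the HPD interval is anchored at 0: [0, q] with P(τ ≤ q) = 0.80.
q = −ln(1 − 0.80) / 1.53 = 1.6094 / 1.53 = 1.052.

[0.000, 1.052]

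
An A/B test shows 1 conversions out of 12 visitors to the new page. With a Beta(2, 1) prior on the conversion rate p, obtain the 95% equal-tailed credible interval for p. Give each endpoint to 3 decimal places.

Posterior: Beta(2+1, 1+11) = Beta(3, 12).
Equal-tailed 95% interval: the 0.025 and 0.975 quantiles of Beta(3, 12).
Posterior mean ≈ 0.200, SD ≈ 0.100; a Normal approximation gives roughly [0.004, 0.396].
Exact: F⁻¹(0.025) = 0.047; F⁻¹(0.975) = 0.428.

[0.047, 0.428]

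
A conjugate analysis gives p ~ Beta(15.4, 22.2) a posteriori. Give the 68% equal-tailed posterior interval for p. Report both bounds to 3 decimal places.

Posterior: Beta(15.4, 22.2).
Equal-tailed 68% interval: the 0.16 and 0.84 quantiles of Beta(15.4, 22.2).
Posterior mean ≈ 0.410, SD ≈ 0.079; a Normal approximation gives roughly [0.331, 0.488].
Exact: F⁻¹(0.16) = 0.330; F⁻¹(0.84) = 0.489.

[0.330, 0.489]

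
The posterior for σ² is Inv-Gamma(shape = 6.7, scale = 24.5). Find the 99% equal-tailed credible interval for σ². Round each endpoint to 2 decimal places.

[1.61, 13.01]

Inverse-Gamma(6.7, 24.5) quantiles: F⁻¹(0.005) and F⁻¹(0.995).
Equivalently, 1/σ² ~ Gamma(6.7, rate = 24.5); invert its 0.995 and 0.005 quantiles.
Posterior mean ≈ 4.30, SD ≈ 1.98; a Normal approximation gives roughly [-0.81, 9.41].
Exact: lower = 1.61; upper = 13.01.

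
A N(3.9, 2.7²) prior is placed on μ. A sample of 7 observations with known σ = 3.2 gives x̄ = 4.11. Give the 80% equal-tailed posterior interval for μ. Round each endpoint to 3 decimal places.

[2.660, 5.489]

Posterior precision = 1/2.7² + 7/3.2² = 0.1372 + 0.6836 = 0.8208, so posterior SD = 1.1038.
Posterior mean = (3.9/2.7² + 7·4.11/3.2²) / 0.8208 = 4.0749.
Interval: 4.0749 ± 1.282 × 1.1038 → [2.660, 5.489].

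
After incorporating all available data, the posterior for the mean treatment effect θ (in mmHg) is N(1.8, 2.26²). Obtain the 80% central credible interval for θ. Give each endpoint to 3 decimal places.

[-1.096, 4.696]

The posterior is symmetric, so the 80% equal-tailed interval is θ = 1.8 ± z·2.26 with z = 1.282.
Half-width: 1.282 × 2.26 = 2.896.
1.8 − 2.896 = -1.096; 1.8 + 2.896 = 4.696.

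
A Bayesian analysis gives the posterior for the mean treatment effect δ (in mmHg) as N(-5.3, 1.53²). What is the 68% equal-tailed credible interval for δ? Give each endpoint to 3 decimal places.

The posterior is symmetric, so the 68% equal-tailed interval is δ = -5.3 ± z·1.53 with z = 0.994.
Half-width: 0.994 × 1.53 = 1.522.
-5.3 − 1.522 = -6.822; -5.3 + 1.522 = -3.778.

[-6.822, -3.778]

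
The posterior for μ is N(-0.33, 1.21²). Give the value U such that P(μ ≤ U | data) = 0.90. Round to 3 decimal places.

Need U with P(μ ≤ U) = 0.90: U = -0.33 + z_{0.1}·1.21.
z = 1.282; U = -0.33 + 1.282 × 1.21 = 1.221.

1.221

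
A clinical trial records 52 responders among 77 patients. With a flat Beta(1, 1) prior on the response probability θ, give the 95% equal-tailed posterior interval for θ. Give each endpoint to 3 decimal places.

[0.564, 0.769]

Posterior: Beta(1+52, 1+25) = Beta(53, 26).
Equal-tailed 95% interval: the 0.025 and 0.975 quantiles of Beta(53, 26).
Posterior mean ≈ 0.671, SD ≈ 0.053; a Normal approximation gives roughly [0.568, 0.774].
Exact: F⁻¹(0.025) = 0.564; F⁻¹(0.975) = 0.769.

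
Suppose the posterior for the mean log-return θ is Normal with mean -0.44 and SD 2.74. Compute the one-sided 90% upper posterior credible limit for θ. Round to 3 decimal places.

Need U with P(θ ≤ U) = 0.90: U = -0.44 + z_{0.1}·2.74.
z = 1.282; U = -0.44 + 1.282 × 2.74 = 3.071.

3.071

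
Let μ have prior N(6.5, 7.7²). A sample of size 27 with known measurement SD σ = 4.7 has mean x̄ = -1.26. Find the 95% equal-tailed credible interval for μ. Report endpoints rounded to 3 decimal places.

[-2.915, 0.606]

Posterior precision = 1/7.7² + 27/4.7² = 0.0169 + 1.2223 = 1.2391, so posterior SD = 0.8983.
Posterior mean = (6.5/7.7² + 27·-1.26/4.7²) / 1.2391 = -1.1544.
Interval: -1.1544 ± 1.960 × 0.8983 → [-2.915, 0.606].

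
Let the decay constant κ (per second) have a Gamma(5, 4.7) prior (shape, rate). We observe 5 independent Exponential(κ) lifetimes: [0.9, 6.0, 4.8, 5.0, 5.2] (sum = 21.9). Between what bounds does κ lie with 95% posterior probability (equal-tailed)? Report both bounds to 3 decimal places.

[0.180, 0.642]

Posterior: Gamma(5+5, 4.7+21.9) = Gamma(10, 26.6) (shape, rate).
Equal-tailed 95% interval: Gamma(10, 26.6) quantiles at 0.025 and 0.975.
Posterior mean ≈ 0.376, SD ≈ 0.119; a Normal approximation gives roughly [0.143, 0.609].
Exact: lower = 0.180; upper = 0.642.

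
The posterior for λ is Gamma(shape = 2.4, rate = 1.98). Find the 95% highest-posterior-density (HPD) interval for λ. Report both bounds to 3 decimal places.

The posterior is unimodal and skewed, so the HPD interval has equal density at both endpoints and is the shortest 95% interval.
Solving f(0.062) = f(2.743) with F(2.743) − F(0.062) = 0.95 gives [0.062, 2.743].
For comparison, the equal-tailed interval is [0.191, 3.157]; the HPD is narrower and shifted toward the mode.

[0.062, 2.743]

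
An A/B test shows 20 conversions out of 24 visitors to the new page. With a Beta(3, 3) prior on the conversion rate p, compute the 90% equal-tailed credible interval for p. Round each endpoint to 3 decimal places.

Posterior: Beta(3+20, 3+4) = Beta(23, 7).
Equal-tailed 90% interval: the 0.05 and 0.95 quantiles of Beta(23, 7).
Posterior mean ≈ 0.767, SD ≈ 0.076; a Normal approximation gives roughly [0.642, 0.892].
Exact: F⁻¹(0.05) = 0.632; F⁻¹(0.95) = 0.881.

[0.632, 0.881]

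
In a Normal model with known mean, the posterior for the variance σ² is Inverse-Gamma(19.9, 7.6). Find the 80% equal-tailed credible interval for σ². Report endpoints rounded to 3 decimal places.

Inverse-Gamma(19.9, 7.6) quantiles: F⁻¹(0.1) and F⁻¹(0.9).
Equivalently, 1/σ² ~ Gamma(19.9, rate = 7.6); invert its 0.9 and 0.1 quantiles.
Posterior mean ≈ 0.402, SD ≈ 0.095; a Normal approximation gives roughly [0.280, 0.524].
Exact: lower = 0.295; upper = 0.526.

[0.295, 0.526]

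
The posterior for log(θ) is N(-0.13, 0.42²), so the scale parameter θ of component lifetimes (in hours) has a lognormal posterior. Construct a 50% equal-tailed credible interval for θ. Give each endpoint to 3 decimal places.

[0.661, 1.166]

On the log scale the 50% interval is -0.13 ± 0.674 × 0.42 = [-0.4133, 0.1533].
Exponentiate: [e^-0.4133, e^0.1533] = [0.661, 1.166].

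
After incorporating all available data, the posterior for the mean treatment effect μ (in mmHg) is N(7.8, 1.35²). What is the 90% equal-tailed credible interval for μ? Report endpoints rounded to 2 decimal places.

The posterior is symmetric, so the 90% equal-tailed interval is μ = 7.8 ± z·1.35 with z = 1.645.
Half-width: 1.645 × 1.35 = 2.22.
7.8 − 2.22 = 5.58; 7.8 + 2.22 = 10.02.

[5.58, 10.02]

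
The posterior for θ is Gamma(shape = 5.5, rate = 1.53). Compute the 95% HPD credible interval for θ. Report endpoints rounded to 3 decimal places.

The posterior is unimodal and skewed, so the HPD interval has equal density at both endpoints and is the shortest 95% interval.
Solving f(0.965) = f(6.636) with F(6.636) − F(0.965) = 0.95 gives [0.965, 6.636].
For comparison, the equal-tailed interval is [1.247, 7.163]; the HPD is narrower and shifted toward the mode.

[0.965, 6.636]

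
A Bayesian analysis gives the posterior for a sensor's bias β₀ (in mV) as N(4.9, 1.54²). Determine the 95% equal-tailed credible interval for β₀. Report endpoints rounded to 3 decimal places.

The posterior is symmetric, so the 95% equal-tailed interval is β₀ = 4.9 ± z·1.54 with z = 1.960.
Half-width: 1.960 × 1.54 = 3.018.
4.9 − 3.018 = 1.882; 4.9 + 3.018 = 7.918.

[1.882, 7.918]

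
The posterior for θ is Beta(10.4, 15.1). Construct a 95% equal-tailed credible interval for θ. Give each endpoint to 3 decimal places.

[0.229, 0.600]

Posterior: Beta(10.4, 15.1).
Equal-tailed 95% interval: the 0.025 and 0.975 quantiles of Beta(10.4, 15.1).
Posterior mean ≈ 0.408, SD ≈ 0.095; a Normal approximation gives roughly [0.221, 0.595].
Exact: F⁻¹(0.025) = 0.229; F⁻¹(0.975) = 0.600.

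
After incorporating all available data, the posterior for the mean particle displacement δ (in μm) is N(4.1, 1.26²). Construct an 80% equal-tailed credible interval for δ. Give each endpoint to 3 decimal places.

The posterior is symmetric, so the 80% equal-tailed interval is δ = 4.1 ± z·1.26 with z = 1.282.
Half-width: 1.282 × 1.26 = 1.615.
4.1 − 1.615 = 2.485; 4.1 + 1.615 = 5.715.

[2.485, 5.715]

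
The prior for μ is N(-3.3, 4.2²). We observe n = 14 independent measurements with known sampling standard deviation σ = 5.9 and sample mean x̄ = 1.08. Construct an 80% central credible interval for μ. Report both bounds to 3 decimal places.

[-1.353, 2.431]

Posterior precision = 1/4.2² + 14/5.9² = 0.0567 + 0.4022 = 0.4589, so posterior SD = 1.4762.
Posterior mean = (-3.3/4.2² + 14·1.08/5.9²) / 0.4589 = 0.5389.
Interval: 0.5389 ± 1.282 × 1.4762 → [-1.353, 2.431].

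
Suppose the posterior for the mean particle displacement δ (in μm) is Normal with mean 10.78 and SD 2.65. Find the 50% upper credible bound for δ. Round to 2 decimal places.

Need U with P(δ ≤ U) = 0.50: U = 10.78 + z_{0.5}·2.65.
z = 0.000; U = 10.78 + 0.000 × 2.65 = 10.78.

10.78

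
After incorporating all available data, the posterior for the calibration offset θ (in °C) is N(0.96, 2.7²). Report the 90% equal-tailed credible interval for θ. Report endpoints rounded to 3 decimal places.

The posterior is symmetric, so the 90% equal-tailed interval is θ = 0.96 ± z·2.7 with z = 1.645.
Half-width: 1.645 × 2.7 = 4.441.
0.96 − 4.441 = -3.481; 0.96 + 4.441 = 5.401.

[-3.481, 5.401]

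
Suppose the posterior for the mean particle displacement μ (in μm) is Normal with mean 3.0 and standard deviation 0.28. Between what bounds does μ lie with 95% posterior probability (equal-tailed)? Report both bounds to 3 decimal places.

The posterior is symmetric, so the 95% equal-tailed interval is μ = 3.0 ± z·0.28 with z = 1.960.
Half-width: 1.960 × 0.28 = 0.549.
3.0 − 0.549 = 2.451; 3.0 + 0.549 = 3.549.

[2.451, 3.549]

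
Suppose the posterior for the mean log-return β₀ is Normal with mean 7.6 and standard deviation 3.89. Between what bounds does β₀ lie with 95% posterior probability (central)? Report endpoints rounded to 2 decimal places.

[-0.02, 15.22]

The posterior is symmetric, so the 95% equal-tailed interval is β₀ = 7.6 ± z·3.89 with z = 1.960.
Half-width: 1.960 × 3.89 = 7.62.
7.6 − 7.62 = -0.02; 7.6 + 7.62 = 15.22.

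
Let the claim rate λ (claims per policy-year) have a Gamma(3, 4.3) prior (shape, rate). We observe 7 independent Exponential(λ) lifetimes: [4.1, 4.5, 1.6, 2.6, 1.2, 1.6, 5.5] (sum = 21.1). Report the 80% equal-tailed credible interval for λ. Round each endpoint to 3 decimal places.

[0.245, 0.559]

Posterior: Gamma(3+7, 4.3+21.1) = Gamma(10, 25.4) (shape, rate).
Equal-tailed 80% interval: Gamma(10, 25.4) quantiles at 0.1 and 0.9.
Posterior mean ≈ 0.394, SD ≈ 0.124; a Normal approximation gives roughly [0.234, 0.553].
Exact: lower = 0.245; upper = 0.559.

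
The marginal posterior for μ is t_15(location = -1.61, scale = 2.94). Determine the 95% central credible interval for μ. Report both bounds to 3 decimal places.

The t_15 distribution is symmetric; the 95% interval is -1.61 ± t·2.94 with t_{0.975,15} = 2.131.
Half-width: 2.131 × 2.94 = 6.266.
-1.61 − 6.266 = -7.876; -1.61 + 6.266 = 4.656.

[-7.876, 4.656]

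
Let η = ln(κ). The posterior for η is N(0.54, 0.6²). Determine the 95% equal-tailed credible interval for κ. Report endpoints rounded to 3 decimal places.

[0.529, 5.562]

On the log scale the 95% interval is 0.54 ± 1.960 × 0.6 = [-0.6360, 1.7160].
Exponentiate: [e^-0.6360, e^1.7160] = [0.529, 5.562].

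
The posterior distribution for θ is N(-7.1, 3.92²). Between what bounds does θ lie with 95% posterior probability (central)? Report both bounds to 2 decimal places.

[-14.78, 0.58]

The posterior is symmetric, so the 95% equal-tailed interval is θ = -7.1 ± z·3.92 with z = 1.960.
Half-width: 1.960 × 3.92 = 7.68.
-7.1 − 7.68 = -14.78; -7.1 + 7.68 = 0.58.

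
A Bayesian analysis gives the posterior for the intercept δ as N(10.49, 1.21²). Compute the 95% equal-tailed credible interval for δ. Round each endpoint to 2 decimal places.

[8.12, 12.86]

The posterior is symmetric, so the 95% equal-tailed interval is δ = 10.49 ± z·1.21 with z = 1.960.
Half-width: 1.960 × 1.21 = 2.37.
10.49 − 2.37 = 8.12; 10.49 + 2.37 = 12.86.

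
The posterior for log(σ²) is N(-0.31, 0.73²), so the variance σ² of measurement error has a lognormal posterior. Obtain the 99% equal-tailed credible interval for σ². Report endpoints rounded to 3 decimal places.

[0.112, 4.808]

On the log scale the 99% interval is -0.31 ± 2.576 × 0.73 = [-2.1904, 1.5704].
Exponentiate: [e^-2.1904, e^1.5704] = [0.112, 4.808].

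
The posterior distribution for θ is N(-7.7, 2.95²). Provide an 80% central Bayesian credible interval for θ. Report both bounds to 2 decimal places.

[-11.48, -3.92]

The posterior is symmetric, so the 80% equal-tailed interval is θ = -7.7 ± z·2.95 with z = 1.282.
Half-width: 1.282 × 2.95 = 3.78.
-7.7 − 3.78 = -11.48; -7.7 + 3.78 = -3.92.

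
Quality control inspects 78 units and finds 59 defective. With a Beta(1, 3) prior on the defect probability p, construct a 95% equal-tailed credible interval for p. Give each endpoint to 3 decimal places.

Posterior: Beta(1+59, 3+19) = Beta(60, 22).
Equal-tailed 95% interval: the 0.025 and 0.975 quantiles of Beta(60, 22).
Posterior mean ≈ 0.732, SD ≈ 0.049; a Normal approximation gives roughly [0.636, 0.827].
Exact: F⁻¹(0.025) = 0.631; F⁻¹(0.975) = 0.821.

[0.631, 0.821]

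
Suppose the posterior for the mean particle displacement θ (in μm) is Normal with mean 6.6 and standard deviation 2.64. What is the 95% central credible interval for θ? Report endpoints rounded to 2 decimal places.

The posterior is symmetric, so the 95% equal-tailed interval is θ = 6.6 ± z·2.64 with z = 1.960.
Half-width: 1.960 × 2.64 = 5.17.
6.6 − 5.17 = 1.43; 6.6 + 5.17 = 11.77.

[1.43, 11.77]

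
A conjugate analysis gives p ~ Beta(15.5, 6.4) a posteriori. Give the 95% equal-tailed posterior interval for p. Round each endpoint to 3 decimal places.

[0.506, 0.874]

Posterior: Beta(15.5, 6.4).
Equal-tailed 95% interval: the 0.025 and 0.975 quantiles of Beta(15.5, 6.4).
Posterior mean ≈ 0.708, SD ≈ 0.095; a Normal approximation gives roughly [0.521, 0.894].
Exact: F⁻¹(0.025) = 0.506; F⁻¹(0.975) = 0.874.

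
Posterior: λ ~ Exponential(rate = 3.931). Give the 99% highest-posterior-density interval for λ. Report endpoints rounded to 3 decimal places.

[0.000, 1.172]

The exponential density is strictly decreasing on [0, ∞), so the HPD interval is anchored at 0: [0, q] with P(λ ≤ q) = 0.99.
q = −ln(1 − 0.99) / 3.931 = 4.6052 / 3.931 = 1.172.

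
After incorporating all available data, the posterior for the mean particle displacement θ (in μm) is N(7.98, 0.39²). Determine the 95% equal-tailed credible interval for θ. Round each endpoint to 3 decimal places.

The posterior is symmetric, so the 95% equal-tailed interval is θ = 7.98 ± z·0.39 with z = 1.960.
Half-width: 1.960 × 0.39 = 0.764.
7.98 − 0.764 = 7.216; 7.98 + 0.764 = 8.744.

[7.216, 8.744]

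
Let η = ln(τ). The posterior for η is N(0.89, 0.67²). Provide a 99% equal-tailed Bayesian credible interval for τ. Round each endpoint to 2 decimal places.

On the log scale the 99% interval is 0.89 ± 2.576 × 0.67 = [-0.8358, 2.6158].
Exponentiate: [e^-0.8358, e^2.6158] = [0.43, 13.68].

[0.43, 13.68]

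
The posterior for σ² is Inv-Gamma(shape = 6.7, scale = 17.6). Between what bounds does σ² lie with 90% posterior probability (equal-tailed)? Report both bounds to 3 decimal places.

Inverse-Gamma(6.7, 17.6) quantiles: F⁻¹(0.05) and F⁻¹(0.95).
Equivalently, 1/σ² ~ Gamma(6.7, rate = 17.6); invert its 0.95 and 0.05 quantiles.
Posterior mean ≈ 3.088, SD ≈ 1.424; a Normal approximation gives roughly [0.745, 5.430].
Exact: lower = 1.538; upper = 5.713.

[1.538, 5.713]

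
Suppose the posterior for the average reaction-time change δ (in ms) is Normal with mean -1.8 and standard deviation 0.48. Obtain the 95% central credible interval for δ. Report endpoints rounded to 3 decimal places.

The posterior is symmetric, so the 95% equal-tailed interval is δ = -1.8 ± z·0.48 with z = 1.960.
Half-width: 1.960 × 0.48 = 0.941.
-1.8 − 0.941 = -2.741; -1.8 + 0.941 = -0.859.

[-2.741, -0.859]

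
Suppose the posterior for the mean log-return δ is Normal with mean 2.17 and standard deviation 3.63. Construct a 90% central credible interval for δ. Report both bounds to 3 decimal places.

[-3.801, 8.141]

The posterior is symmetric, so the 90% equal-tailed interval is δ = 2.17 ± z·3.63 with z = 1.645.
Half-width: 1.645 × 3.63 = 5.971.
2.17 − 5.971 = -3.801; 2.17 + 5.971 = 8.141.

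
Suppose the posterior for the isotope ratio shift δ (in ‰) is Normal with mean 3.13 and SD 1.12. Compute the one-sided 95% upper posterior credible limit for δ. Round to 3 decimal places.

Need U with P(δ ≤ U) = 0.95: U = 3.13 + z_{0.05}·1.12.
z = 1.645; U = 3.13 + 1.645 × 1.12 = 4.972.

4.972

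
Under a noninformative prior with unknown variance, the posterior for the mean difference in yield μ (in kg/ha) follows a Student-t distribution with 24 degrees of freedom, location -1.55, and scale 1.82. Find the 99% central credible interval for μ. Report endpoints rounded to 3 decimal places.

[-6.640, 3.540]

The t_24 distribution is symmetric; the 99% interval is -1.55 ± t·1.82 with t_{0.995,24} = 2.797.
Half-width: 2.797 × 1.82 = 5.090.
-1.55 − 5.090 = -6.640; -1.55 + 5.090 = 3.540.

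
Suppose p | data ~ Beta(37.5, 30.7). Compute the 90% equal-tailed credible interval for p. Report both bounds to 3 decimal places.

Posterior: Beta(37.5, 30.7).
Equal-tailed 90% interval: the 0.05 and 0.95 quantiles of Beta(37.5, 30.7).
Posterior mean ≈ 0.550, SD ≈ 0.060; a Normal approximation gives roughly [0.451, 0.648].
Exact: F⁻¹(0.05) = 0.451; F⁻¹(0.95) = 0.647.

[0.451, 0.647]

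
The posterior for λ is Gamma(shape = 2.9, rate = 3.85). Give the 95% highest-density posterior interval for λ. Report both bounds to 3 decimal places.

The posterior is unimodal and skewed, so the HPD interval has equal density at both endpoints and is the shortest 95% interval.
Solving f(0.070) = f(1.621) with F(1.621) − F(0.070) = 0.95 gives [0.070, 1.621].
For comparison, the equal-tailed interval is [0.150, 1.835]; the HPD is narrower and shifted toward the mode.

[0.070, 1.621]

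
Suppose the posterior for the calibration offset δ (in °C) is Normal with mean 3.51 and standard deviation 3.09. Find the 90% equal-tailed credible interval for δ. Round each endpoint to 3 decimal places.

[-1.573, 8.593]

The posterior is symmetric, so the 90% equal-tailed interval is δ = 3.51 ± z·3.09 with z = 1.645.
Half-width: 1.645 × 3.09 = 5.083.
3.51 − 5.083 = -1.573; 3.51 + 5.083 = 8.593.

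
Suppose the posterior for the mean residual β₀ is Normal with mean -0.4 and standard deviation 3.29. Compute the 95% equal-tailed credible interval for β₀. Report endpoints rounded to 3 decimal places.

[-6.848, 6.048]

The posterior is symmetric, so the 95% equal-tailed interval is β₀ = -0.4 ± z·3.29 with z = 1.960.
Half-width: 1.960 × 3.29 = 6.448.
-0.4 − 6.448 = -6.848; -0.4 + 6.448 = 6.048.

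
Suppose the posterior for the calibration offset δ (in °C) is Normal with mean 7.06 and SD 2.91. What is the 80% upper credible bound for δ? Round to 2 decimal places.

9.51

Need U with P(δ ≤ U) = 0.80: U = 7.06 + z_{0.2}·2.91.
z = 0.842; U = 7.06 + 0.842 × 2.91 = 9.51.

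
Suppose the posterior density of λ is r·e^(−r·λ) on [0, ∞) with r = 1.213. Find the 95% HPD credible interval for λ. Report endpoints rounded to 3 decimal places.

[0.000, 2.470]

The exponential density is strictly decreasing on [0, ∞), so the HPD interval is anchored at 0: [0, q] with P(λ ≤ q) = 0.95.
q = −ln(1 − 0.95) / 1.213 = 2.9957 / 1.213 = 2.470.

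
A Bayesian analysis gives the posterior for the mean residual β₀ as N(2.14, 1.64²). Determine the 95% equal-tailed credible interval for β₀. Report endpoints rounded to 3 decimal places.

The posterior is symmetric, so the 95% equal-tailed interval is β₀ = 2.14 ± z·1.64 with z = 1.960.
Half-width: 1.960 × 1.64 = 3.214.
2.14 − 3.214 = -1.074; 2.14 + 3.214 = 5.354.

[-1.074, 5.354]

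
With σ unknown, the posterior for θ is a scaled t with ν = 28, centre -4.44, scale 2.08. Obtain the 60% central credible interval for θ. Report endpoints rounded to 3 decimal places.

The t_28 distribution is symmetric; the 60% interval is -4.44 ± t·2.08 with t_{0.8,28} = 0.855.
Half-width: 0.855 × 2.08 = 1.778.
-4.44 − 1.778 = -6.218; -4.44 + 1.778 = -2.662.

[-6.218, -2.662]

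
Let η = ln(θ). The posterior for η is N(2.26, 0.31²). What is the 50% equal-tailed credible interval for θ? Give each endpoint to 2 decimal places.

[7.77, 11.81]

On the log scale the 50% interval is 2.26 ± 0.674 × 0.31 = [2.0509, 2.4691].
Exponentiate: [e^2.0509, e^2.4691] = [7.77, 11.81].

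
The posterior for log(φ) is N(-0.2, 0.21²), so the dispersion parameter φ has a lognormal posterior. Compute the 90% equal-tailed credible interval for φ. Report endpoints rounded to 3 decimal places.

[0.580, 1.157]

On the log scale the 90% interval is -0.2 ± 1.645 × 0.21 = [-0.5454, 0.1454].
Exponentiate: [e^-0.5454, e^0.1454] = [0.580, 1.157].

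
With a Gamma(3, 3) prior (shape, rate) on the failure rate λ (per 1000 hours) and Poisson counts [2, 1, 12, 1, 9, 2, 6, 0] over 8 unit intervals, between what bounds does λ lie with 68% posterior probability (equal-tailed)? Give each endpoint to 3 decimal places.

[2.732, 3.812]

Posterior: Gamma(3+33, 3+8) = Gamma(36, 11) (shape, rate).
Equal-tailed 68% interval: Gamma(36, 11) quantiles at 0.16 and 0.84.
Posterior mean ≈ 3.273, SD ≈ 0.545; a Normal approximation gives roughly [2.730, 3.815].
Exact: lower = 2.732; upper = 3.812.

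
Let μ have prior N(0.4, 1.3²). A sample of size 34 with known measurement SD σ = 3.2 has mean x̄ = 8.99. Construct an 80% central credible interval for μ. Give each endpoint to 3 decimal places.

Posterior precision = 1/1.3² + 34/3.2² = 0.5917 + 3.3203 = 3.9120, so posterior SD = 0.5056.
Posterior mean = (0.4/1.3² + 34·8.99/3.2²) / 3.9120 = 7.6907.
Interval: 7.6907 ± 1.282 × 0.5056 → [7.043, 8.339].

[7.043, 8.339]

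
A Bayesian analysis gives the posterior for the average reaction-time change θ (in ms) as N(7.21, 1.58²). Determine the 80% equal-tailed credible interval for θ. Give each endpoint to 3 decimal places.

[5.185, 9.235]

The posterior is symmetric, so the 80% equal-tailed interval is θ = 7.21 ± z·1.58 with z = 1.282.
Half-width: 1.282 × 1.58 = 2.025.
7.21 − 2.025 = 5.185; 7.21 + 2.025 = 9.235.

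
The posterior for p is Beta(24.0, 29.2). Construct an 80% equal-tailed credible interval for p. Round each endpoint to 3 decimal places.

[0.364, 0.539]

Posterior: Beta(24.0, 29.2).
Equal-tailed 80% interval: the 0.1 and 0.9 quantiles of Beta(24.0, 29.2).
Posterior mean ≈ 0.451, SD ≈ 0.068; a Normal approximation gives roughly [0.365, 0.538].
Exact: F⁻¹(0.1) = 0.364; F⁻¹(0.9) = 0.539.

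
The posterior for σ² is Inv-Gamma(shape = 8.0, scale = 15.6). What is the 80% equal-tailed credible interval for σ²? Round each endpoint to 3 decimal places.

Inverse-Gamma(8.0, 15.6) quantiles: F⁻¹(0.1) and F⁻¹(0.9).
Equivalently, 1/σ² ~ Gamma(8.0, rate = 15.6); invert its 0.9 and 0.1 quantiles.
Posterior mean ≈ 2.229, SD ≈ 0.910; a Normal approximation gives roughly [1.063, 3.395].
Exact: lower = 1.325; upper = 3.350.

[1.325, 3.350]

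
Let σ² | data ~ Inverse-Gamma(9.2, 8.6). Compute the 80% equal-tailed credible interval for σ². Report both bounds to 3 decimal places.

[0.650, 1.539]

Inverse-Gamma(9.2, 8.6) quantiles: F⁻¹(0.1) and F⁻¹(0.9).
Equivalently, 1/σ² ~ Gamma(9.2, rate = 8.6); invert its 0.9 and 0.1 quantiles.
Posterior mean ≈ 1.049, SD ≈ 0.391; a Normal approximation gives roughly [0.548, 1.550].
Exact: lower = 0.650; upper = 1.539.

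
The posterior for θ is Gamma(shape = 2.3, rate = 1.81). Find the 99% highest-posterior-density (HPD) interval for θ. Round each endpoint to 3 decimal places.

The posterior is unimodal and skewed, so the HPD interval has equal density at both endpoints and is the shortest 99% interval.
Solving f(0.016) = f(3.978) with F(3.978) − F(0.016) = 0.99 gives [0.016, 3.978].
For comparison, the equal-tailed interval is [0.089, 4.422]; the HPD is narrower and shifted toward the mode.

[0.016, 3.978]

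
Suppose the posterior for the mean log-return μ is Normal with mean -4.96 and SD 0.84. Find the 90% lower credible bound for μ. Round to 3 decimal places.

-6.037

Need L with P(μ ≥ L) = 0.90: L = -4.96 − z_{0.1}·0.84.
z = 1.282; L = -4.96 − 1.282 × 0.84 = -6.037.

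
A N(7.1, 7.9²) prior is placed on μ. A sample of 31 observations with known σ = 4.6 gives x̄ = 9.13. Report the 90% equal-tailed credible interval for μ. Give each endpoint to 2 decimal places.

[7.76, 10.46]

Posterior precision = 1/7.9² + 31/4.6² = 0.0160 + 1.4650 = 1.4811, so posterior SD = 0.8217.
Posterior mean = (7.1/7.9² + 31·9.13/4.6²) / 1.4811 = 9.1080.
Interval: 9.1080 ± 1.645 × 0.8217 → [7.76, 10.46].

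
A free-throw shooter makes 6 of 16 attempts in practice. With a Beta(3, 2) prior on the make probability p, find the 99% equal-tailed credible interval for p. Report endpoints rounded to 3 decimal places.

Posterior: Beta(3+6, 2+10) = Beta(9, 12).
Equal-tailed 99% interval: the 0.005 and 0.995 quantiles of Beta(9, 12).
Posterior mean ≈ 0.429, SD ≈ 0.106; a Normal approximation gives roughly [0.157, 0.700].
Exact: F⁻¹(0.005) = 0.181; F⁻¹(0.995) = 0.701.

[0.181, 0.701]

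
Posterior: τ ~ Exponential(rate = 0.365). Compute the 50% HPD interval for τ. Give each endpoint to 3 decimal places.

The exponential density is strictly decreasing on [0, ∞), so the HPD interval is anchored at 0: [0, q] with P(τ ≤ q) = 0.50.
q = −ln(1 − 0.50) / 0.365 = 0.6931 / 0.365 = 1.899.

[0.000, 1.899]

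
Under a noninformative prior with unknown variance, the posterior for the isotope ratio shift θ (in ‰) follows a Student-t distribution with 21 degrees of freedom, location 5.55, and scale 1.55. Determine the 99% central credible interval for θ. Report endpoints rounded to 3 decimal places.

The t_21 distribution is symmetric; the 99% interval is 5.55 ± t·1.55 with t_{0.995,21} = 2.831.
Half-width: 2.831 × 1.55 = 4.389.
5.55 − 4.389 = 1.161; 5.55 + 4.389 = 9.939.

[1.161, 9.939]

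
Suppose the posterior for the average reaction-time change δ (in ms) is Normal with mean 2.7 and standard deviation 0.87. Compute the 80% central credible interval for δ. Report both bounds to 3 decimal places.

[1.585, 3.815]

The posterior is symmetric, so the 80% equal-tailed interval is δ = 2.7 ± z·0.87 with z = 1.282.
Half-width: 1.282 × 0.87 = 1.115.
2.7 − 1.115 = 1.585; 2.7 + 1.115 = 3.815.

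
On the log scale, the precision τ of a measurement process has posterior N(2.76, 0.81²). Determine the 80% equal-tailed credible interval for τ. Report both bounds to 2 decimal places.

On the log scale the 80% interval is 2.76 ± 1.282 × 0.81 = [1.7219, 3.7981].
Exponentiate: [e^1.7219, e^3.7981] = [5.60, 44.61].

[5.60, 44.61]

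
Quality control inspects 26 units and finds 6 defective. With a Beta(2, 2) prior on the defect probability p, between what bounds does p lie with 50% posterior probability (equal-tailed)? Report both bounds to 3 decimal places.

Posterior: Beta(2+6, 2+20) = Beta(8, 22).
Equal-tailed 50% interval: the 0.25 and 0.75 quantiles of Beta(8, 22).
Posterior mean ≈ 0.267, SD ≈ 0.079; a Normal approximation gives roughly [0.213, 0.320].
Exact: F⁻¹(0.25) = 0.210; F⁻¹(0.75) = 0.318.

[0.210, 0.318]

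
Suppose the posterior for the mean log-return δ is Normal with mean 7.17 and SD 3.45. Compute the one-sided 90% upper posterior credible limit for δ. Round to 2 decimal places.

11.59

Need U with P(δ ≤ U) = 0.90: U = 7.17 + z_{0.1}·3.45.
z = 1.282; U = 7.17 + 1.282 × 3.45 = 11.59.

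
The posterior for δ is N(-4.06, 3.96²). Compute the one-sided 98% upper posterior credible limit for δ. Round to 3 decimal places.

Need U with P(δ ≤ U) = 0.98: U = -4.06 + z_{0.02}·3.96.
z = 2.054; U = -4.06 + 2.054 × 3.96 = 4.073.

4.073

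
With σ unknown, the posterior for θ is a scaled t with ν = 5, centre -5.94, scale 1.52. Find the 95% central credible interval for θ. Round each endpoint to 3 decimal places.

[-9.847, -2.033]

The t_5 distribution is symmetric; the 95% interval is -5.94 ± t·1.52 with t_{0.975,5} = 2.571.
Half-width: 2.571 × 1.52 = 3.907.
-5.94 − 3.907 = -9.847; -5.94 + 3.907 = -2.033.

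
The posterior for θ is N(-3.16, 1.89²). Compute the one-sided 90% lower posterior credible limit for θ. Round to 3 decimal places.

-5.582

Need L with P(θ ≥ L) = 0.90: L = -3.16 − z_{0.1}·1.89.
z = 1.282; L = -3.16 − 1.282 × 1.89 = -5.582.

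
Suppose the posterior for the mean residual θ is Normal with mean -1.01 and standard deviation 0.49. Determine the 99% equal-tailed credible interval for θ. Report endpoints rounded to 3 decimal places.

The posterior is symmetric, so the 99% equal-tailed interval is θ = -1.01 ± z·0.49 with z = 2.576.
Half-width: 2.576 × 0.49 = 1.262.
-1.01 − 1.262 = -2.272; -1.01 + 1.262 = 0.252.

[-2.272, 0.252]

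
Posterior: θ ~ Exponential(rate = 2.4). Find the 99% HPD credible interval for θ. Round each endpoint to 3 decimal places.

[0.000, 1.919]

The exponential density is strictly decreasing on [0, ∞), so the HPD interval is anchored at 0: [0, q] with P(θ ≤ q) = 0.99.
q = −ln(1 − 0.99) / 2.4 = 4.6052 / 2.4 = 1.919.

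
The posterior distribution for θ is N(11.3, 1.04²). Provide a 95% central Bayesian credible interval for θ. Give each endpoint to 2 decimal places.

[9.26, 13.34]

The posterior is symmetric, so the 95% equal-tailed interval is θ = 11.3 ± z·1.04 with z = 1.960.
Half-width: 1.960 × 1.04 = 2.04.
11.3 − 2.04 = 9.26; 11.3 + 2.04 = 13.34.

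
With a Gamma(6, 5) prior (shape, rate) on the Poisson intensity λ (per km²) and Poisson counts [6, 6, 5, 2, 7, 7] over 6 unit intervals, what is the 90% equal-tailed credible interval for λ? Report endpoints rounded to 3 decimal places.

Posterior: Gamma(6+33, 5+6) = Gamma(39, 11) (shape, rate).
Equal-tailed 90% interval: Gamma(39, 11) quantiles at 0.05 and 0.95.
Posterior mean ≈ 3.545, SD ≈ 0.568; a Normal approximation gives roughly [2.612, 4.479].
Exact: lower = 2.666; upper = 4.528.

[2.666, 4.528]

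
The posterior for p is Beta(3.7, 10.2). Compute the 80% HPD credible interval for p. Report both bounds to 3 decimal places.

The posterior is unimodal and skewed, so the HPD interval has equal density at both endpoints and is the shortest 80% interval.
Solving f(0.104) = f(0.394) with F(0.394) − F(0.104) = 0.80 gives [0.104, 0.394].
For comparison, the equal-tailed interval is [0.126, 0.422]; the HPD is narrower and shifted toward the mode.

[0.104, 0.394]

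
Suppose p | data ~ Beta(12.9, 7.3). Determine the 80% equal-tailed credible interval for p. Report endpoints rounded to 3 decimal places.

Posterior: Beta(12.9, 7.3).
Equal-tailed 80% interval: the 0.1 and 0.9 quantiles of Beta(12.9, 7.3).
Posterior mean ≈ 0.639, SD ≈ 0.104; a Normal approximation gives roughly [0.505, 0.772].
Exact: F⁻¹(0.1) = 0.500; F⁻¹(0.9) = 0.771.

[0.500, 0.771]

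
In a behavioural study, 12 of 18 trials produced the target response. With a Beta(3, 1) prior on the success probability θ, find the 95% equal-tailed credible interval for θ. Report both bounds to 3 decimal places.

Posterior: Beta(3+12, 1+6) = Beta(15, 7).
Equal-tailed 95% interval: the 0.025 and 0.975 quantiles of Beta(15, 7).
Posterior mean ≈ 0.682, SD ≈ 0.097; a Normal approximation gives roughly [0.491, 0.872].
Exact: F⁻¹(0.025) = 0.478; F⁻¹(0.975) = 0.854.

[0.478, 0.854]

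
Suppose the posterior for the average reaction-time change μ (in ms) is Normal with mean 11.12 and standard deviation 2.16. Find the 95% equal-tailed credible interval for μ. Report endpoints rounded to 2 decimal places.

[6.89, 15.35]

The posterior is symmetric, so the 95% equal-tailed interval is μ = 11.12 ± z·2.16 with z = 1.960.
Half-width: 1.960 × 2.16 = 4.23.
11.12 − 4.23 = 6.89; 11.12 + 4.23 = 15.35.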